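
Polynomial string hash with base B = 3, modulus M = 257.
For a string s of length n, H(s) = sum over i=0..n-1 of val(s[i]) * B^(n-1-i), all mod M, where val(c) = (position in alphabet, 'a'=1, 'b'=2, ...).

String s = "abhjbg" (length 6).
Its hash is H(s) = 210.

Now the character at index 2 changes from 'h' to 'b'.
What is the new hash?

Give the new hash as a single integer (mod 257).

val('h') = 8, val('b') = 2
Position k = 2, exponent = n-1-k = 3
B^3 mod M = 3^3 mod 257 = 27
Delta = (2 - 8) * 27 mod 257 = 95
New hash = (210 + 95) mod 257 = 48

Answer: 48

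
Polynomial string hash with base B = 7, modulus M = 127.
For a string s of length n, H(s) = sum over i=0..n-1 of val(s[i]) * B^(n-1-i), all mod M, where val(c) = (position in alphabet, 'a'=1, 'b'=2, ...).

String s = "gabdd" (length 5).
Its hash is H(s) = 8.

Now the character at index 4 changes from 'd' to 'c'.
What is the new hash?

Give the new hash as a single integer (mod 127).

val('d') = 4, val('c') = 3
Position k = 4, exponent = n-1-k = 0
B^0 mod M = 7^0 mod 127 = 1
Delta = (3 - 4) * 1 mod 127 = 126
New hash = (8 + 126) mod 127 = 7

Answer: 7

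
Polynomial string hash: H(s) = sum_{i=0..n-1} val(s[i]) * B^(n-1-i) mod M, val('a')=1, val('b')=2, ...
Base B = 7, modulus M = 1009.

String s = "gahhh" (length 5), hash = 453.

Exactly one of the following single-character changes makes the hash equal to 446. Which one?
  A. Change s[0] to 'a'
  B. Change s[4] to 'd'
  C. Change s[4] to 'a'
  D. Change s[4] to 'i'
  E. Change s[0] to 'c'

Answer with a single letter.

Option A: s[0]='g'->'a', delta=(1-7)*7^4 mod 1009 = 729, hash=453+729 mod 1009 = 173
Option B: s[4]='h'->'d', delta=(4-8)*7^0 mod 1009 = 1005, hash=453+1005 mod 1009 = 449
Option C: s[4]='h'->'a', delta=(1-8)*7^0 mod 1009 = 1002, hash=453+1002 mod 1009 = 446 <-- target
Option D: s[4]='h'->'i', delta=(9-8)*7^0 mod 1009 = 1, hash=453+1 mod 1009 = 454
Option E: s[0]='g'->'c', delta=(3-7)*7^4 mod 1009 = 486, hash=453+486 mod 1009 = 939

Answer: C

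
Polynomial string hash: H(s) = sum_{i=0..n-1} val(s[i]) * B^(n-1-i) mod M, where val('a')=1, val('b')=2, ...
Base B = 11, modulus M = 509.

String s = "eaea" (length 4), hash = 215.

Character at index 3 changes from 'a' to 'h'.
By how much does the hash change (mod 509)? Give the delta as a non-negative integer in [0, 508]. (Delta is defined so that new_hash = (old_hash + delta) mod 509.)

Delta formula: (val(new) - val(old)) * B^(n-1-k) mod M
  val('h') - val('a') = 8 - 1 = 7
  B^(n-1-k) = 11^0 mod 509 = 1
  Delta = 7 * 1 mod 509 = 7

Answer: 7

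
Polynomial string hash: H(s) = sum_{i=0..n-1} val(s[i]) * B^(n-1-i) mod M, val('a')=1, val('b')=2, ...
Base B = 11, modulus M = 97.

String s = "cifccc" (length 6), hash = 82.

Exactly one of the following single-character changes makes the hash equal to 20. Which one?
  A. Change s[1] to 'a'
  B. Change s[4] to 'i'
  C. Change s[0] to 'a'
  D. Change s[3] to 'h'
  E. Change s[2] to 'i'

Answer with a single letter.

Answer: C

Derivation:
Option A: s[1]='i'->'a', delta=(1-9)*11^4 mod 97 = 48, hash=82+48 mod 97 = 33
Option B: s[4]='c'->'i', delta=(9-3)*11^1 mod 97 = 66, hash=82+66 mod 97 = 51
Option C: s[0]='c'->'a', delta=(1-3)*11^5 mod 97 = 35, hash=82+35 mod 97 = 20 <-- target
Option D: s[3]='c'->'h', delta=(8-3)*11^2 mod 97 = 23, hash=82+23 mod 97 = 8
Option E: s[2]='f'->'i', delta=(9-6)*11^3 mod 97 = 16, hash=82+16 mod 97 = 1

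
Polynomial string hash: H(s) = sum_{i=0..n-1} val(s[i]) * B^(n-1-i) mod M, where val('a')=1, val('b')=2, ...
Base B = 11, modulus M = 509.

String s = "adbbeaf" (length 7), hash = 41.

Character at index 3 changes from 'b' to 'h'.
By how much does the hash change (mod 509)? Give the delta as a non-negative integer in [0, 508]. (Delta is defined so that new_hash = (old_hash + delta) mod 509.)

Delta formula: (val(new) - val(old)) * B^(n-1-k) mod M
  val('h') - val('b') = 8 - 2 = 6
  B^(n-1-k) = 11^3 mod 509 = 313
  Delta = 6 * 313 mod 509 = 351

Answer: 351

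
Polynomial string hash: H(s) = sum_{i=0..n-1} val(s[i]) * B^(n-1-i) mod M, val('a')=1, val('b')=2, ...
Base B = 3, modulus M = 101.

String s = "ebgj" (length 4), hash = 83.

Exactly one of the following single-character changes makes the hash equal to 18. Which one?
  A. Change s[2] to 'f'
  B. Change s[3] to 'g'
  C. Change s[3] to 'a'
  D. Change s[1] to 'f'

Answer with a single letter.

Option A: s[2]='g'->'f', delta=(6-7)*3^1 mod 101 = 98, hash=83+98 mod 101 = 80
Option B: s[3]='j'->'g', delta=(7-10)*3^0 mod 101 = 98, hash=83+98 mod 101 = 80
Option C: s[3]='j'->'a', delta=(1-10)*3^0 mod 101 = 92, hash=83+92 mod 101 = 74
Option D: s[1]='b'->'f', delta=(6-2)*3^2 mod 101 = 36, hash=83+36 mod 101 = 18 <-- target

Answer: D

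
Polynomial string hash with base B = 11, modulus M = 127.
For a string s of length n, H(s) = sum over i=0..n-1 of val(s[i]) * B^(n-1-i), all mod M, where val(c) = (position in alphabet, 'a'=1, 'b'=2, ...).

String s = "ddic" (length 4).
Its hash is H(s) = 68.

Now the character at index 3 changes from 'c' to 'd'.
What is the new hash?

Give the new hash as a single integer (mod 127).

Answer: 69

Derivation:
val('c') = 3, val('d') = 4
Position k = 3, exponent = n-1-k = 0
B^0 mod M = 11^0 mod 127 = 1
Delta = (4 - 3) * 1 mod 127 = 1
New hash = (68 + 1) mod 127 = 69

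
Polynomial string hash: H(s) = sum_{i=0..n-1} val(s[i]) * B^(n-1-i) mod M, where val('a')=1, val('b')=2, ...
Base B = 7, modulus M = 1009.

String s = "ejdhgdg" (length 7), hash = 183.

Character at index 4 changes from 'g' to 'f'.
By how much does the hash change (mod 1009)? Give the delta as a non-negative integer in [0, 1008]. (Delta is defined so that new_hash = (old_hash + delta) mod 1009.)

Delta formula: (val(new) - val(old)) * B^(n-1-k) mod M
  val('f') - val('g') = 6 - 7 = -1
  B^(n-1-k) = 7^2 mod 1009 = 49
  Delta = -1 * 49 mod 1009 = 960

Answer: 960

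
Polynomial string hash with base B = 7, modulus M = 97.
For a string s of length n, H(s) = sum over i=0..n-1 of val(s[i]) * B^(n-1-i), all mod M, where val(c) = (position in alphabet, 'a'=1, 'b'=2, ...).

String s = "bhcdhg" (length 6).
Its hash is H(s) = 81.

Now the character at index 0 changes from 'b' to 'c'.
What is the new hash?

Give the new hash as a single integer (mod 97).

Answer: 10

Derivation:
val('b') = 2, val('c') = 3
Position k = 0, exponent = n-1-k = 5
B^5 mod M = 7^5 mod 97 = 26
Delta = (3 - 2) * 26 mod 97 = 26
New hash = (81 + 26) mod 97 = 10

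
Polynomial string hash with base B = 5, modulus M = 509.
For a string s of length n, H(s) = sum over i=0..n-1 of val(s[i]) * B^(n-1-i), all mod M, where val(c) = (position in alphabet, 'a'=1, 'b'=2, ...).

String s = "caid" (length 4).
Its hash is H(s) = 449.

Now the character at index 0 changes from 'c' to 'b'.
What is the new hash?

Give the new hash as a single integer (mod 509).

val('c') = 3, val('b') = 2
Position k = 0, exponent = n-1-k = 3
B^3 mod M = 5^3 mod 509 = 125
Delta = (2 - 3) * 125 mod 509 = 384
New hash = (449 + 384) mod 509 = 324

Answer: 324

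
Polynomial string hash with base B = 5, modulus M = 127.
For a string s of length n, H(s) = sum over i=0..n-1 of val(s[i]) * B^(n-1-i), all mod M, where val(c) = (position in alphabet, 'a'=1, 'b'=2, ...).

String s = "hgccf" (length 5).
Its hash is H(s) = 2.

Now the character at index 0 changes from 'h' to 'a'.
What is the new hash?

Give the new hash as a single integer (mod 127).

Answer: 72

Derivation:
val('h') = 8, val('a') = 1
Position k = 0, exponent = n-1-k = 4
B^4 mod M = 5^4 mod 127 = 117
Delta = (1 - 8) * 117 mod 127 = 70
New hash = (2 + 70) mod 127 = 72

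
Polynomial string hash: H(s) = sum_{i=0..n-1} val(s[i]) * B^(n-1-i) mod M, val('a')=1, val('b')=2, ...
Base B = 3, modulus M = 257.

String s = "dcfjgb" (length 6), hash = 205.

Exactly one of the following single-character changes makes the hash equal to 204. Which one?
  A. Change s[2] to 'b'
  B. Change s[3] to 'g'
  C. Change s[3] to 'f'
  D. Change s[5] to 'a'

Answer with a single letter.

Answer: D

Derivation:
Option A: s[2]='f'->'b', delta=(2-6)*3^3 mod 257 = 149, hash=205+149 mod 257 = 97
Option B: s[3]='j'->'g', delta=(7-10)*3^2 mod 257 = 230, hash=205+230 mod 257 = 178
Option C: s[3]='j'->'f', delta=(6-10)*3^2 mod 257 = 221, hash=205+221 mod 257 = 169
Option D: s[5]='b'->'a', delta=(1-2)*3^0 mod 257 = 256, hash=205+256 mod 257 = 204 <-- target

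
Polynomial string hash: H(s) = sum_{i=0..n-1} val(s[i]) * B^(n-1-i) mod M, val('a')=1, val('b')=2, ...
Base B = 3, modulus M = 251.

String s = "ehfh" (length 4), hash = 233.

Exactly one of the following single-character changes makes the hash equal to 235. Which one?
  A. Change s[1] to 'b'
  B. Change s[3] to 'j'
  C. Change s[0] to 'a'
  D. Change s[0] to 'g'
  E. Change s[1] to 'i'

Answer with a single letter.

Answer: B

Derivation:
Option A: s[1]='h'->'b', delta=(2-8)*3^2 mod 251 = 197, hash=233+197 mod 251 = 179
Option B: s[3]='h'->'j', delta=(10-8)*3^0 mod 251 = 2, hash=233+2 mod 251 = 235 <-- target
Option C: s[0]='e'->'a', delta=(1-5)*3^3 mod 251 = 143, hash=233+143 mod 251 = 125
Option D: s[0]='e'->'g', delta=(7-5)*3^3 mod 251 = 54, hash=233+54 mod 251 = 36
Option E: s[1]='h'->'i', delta=(9-8)*3^2 mod 251 = 9, hash=233+9 mod 251 = 242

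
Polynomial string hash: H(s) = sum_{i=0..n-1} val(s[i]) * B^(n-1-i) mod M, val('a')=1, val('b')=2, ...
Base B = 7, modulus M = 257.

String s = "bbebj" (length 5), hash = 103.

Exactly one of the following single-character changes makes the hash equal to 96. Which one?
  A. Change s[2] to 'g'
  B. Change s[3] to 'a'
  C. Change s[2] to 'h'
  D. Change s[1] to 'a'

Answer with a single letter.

Answer: B

Derivation:
Option A: s[2]='e'->'g', delta=(7-5)*7^2 mod 257 = 98, hash=103+98 mod 257 = 201
Option B: s[3]='b'->'a', delta=(1-2)*7^1 mod 257 = 250, hash=103+250 mod 257 = 96 <-- target
Option C: s[2]='e'->'h', delta=(8-5)*7^2 mod 257 = 147, hash=103+147 mod 257 = 250
Option D: s[1]='b'->'a', delta=(1-2)*7^3 mod 257 = 171, hash=103+171 mod 257 = 17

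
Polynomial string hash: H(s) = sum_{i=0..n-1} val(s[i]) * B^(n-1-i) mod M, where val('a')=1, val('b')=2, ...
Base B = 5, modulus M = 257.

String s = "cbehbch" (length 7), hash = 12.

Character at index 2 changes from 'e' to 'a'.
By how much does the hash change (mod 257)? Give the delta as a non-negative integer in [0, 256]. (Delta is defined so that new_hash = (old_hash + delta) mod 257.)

Answer: 70

Derivation:
Delta formula: (val(new) - val(old)) * B^(n-1-k) mod M
  val('a') - val('e') = 1 - 5 = -4
  B^(n-1-k) = 5^4 mod 257 = 111
  Delta = -4 * 111 mod 257 = 70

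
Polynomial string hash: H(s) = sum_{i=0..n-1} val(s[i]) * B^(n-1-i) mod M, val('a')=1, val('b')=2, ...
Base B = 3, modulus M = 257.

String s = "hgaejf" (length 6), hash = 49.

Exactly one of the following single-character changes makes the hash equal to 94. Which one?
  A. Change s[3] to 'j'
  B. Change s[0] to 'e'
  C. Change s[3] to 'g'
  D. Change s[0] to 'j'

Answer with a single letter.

Option A: s[3]='e'->'j', delta=(10-5)*3^2 mod 257 = 45, hash=49+45 mod 257 = 94 <-- target
Option B: s[0]='h'->'e', delta=(5-8)*3^5 mod 257 = 42, hash=49+42 mod 257 = 91
Option C: s[3]='e'->'g', delta=(7-5)*3^2 mod 257 = 18, hash=49+18 mod 257 = 67
Option D: s[0]='h'->'j', delta=(10-8)*3^5 mod 257 = 229, hash=49+229 mod 257 = 21

Answer: A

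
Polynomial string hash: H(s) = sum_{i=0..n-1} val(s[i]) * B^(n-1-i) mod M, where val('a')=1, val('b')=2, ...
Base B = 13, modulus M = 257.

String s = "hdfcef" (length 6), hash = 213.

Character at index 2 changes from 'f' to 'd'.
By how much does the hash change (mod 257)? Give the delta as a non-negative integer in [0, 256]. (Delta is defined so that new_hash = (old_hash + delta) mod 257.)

Delta formula: (val(new) - val(old)) * B^(n-1-k) mod M
  val('d') - val('f') = 4 - 6 = -2
  B^(n-1-k) = 13^3 mod 257 = 141
  Delta = -2 * 141 mod 257 = 232

Answer: 232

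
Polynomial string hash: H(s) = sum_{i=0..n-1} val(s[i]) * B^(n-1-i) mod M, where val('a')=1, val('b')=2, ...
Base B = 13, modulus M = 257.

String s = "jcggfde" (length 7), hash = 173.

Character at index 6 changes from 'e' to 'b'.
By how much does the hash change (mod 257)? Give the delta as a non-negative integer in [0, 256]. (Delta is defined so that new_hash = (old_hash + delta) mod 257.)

Delta formula: (val(new) - val(old)) * B^(n-1-k) mod M
  val('b') - val('e') = 2 - 5 = -3
  B^(n-1-k) = 13^0 mod 257 = 1
  Delta = -3 * 1 mod 257 = 254

Answer: 254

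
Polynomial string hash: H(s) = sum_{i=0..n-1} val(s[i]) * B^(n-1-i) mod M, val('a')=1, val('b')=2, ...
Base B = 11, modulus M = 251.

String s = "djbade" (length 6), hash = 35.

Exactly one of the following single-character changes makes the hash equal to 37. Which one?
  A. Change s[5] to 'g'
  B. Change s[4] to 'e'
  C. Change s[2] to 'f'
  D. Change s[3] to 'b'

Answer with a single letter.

Option A: s[5]='e'->'g', delta=(7-5)*11^0 mod 251 = 2, hash=35+2 mod 251 = 37 <-- target
Option B: s[4]='d'->'e', delta=(5-4)*11^1 mod 251 = 11, hash=35+11 mod 251 = 46
Option C: s[2]='b'->'f', delta=(6-2)*11^3 mod 251 = 53, hash=35+53 mod 251 = 88
Option D: s[3]='a'->'b', delta=(2-1)*11^2 mod 251 = 121, hash=35+121 mod 251 = 156

Answer: A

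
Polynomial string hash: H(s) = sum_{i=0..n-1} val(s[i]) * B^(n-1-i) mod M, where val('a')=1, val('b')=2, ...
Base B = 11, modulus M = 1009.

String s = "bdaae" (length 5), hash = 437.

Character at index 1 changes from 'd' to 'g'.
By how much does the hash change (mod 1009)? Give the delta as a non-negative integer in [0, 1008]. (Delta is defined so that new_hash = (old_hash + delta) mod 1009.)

Answer: 966

Derivation:
Delta formula: (val(new) - val(old)) * B^(n-1-k) mod M
  val('g') - val('d') = 7 - 4 = 3
  B^(n-1-k) = 11^3 mod 1009 = 322
  Delta = 3 * 322 mod 1009 = 966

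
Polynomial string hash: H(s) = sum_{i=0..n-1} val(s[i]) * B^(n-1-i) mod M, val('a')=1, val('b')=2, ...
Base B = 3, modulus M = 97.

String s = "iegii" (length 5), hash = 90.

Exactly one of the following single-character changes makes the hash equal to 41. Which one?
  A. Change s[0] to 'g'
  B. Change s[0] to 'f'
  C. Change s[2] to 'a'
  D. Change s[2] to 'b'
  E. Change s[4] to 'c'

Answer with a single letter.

Answer: B

Derivation:
Option A: s[0]='i'->'g', delta=(7-9)*3^4 mod 97 = 32, hash=90+32 mod 97 = 25
Option B: s[0]='i'->'f', delta=(6-9)*3^4 mod 97 = 48, hash=90+48 mod 97 = 41 <-- target
Option C: s[2]='g'->'a', delta=(1-7)*3^2 mod 97 = 43, hash=90+43 mod 97 = 36
Option D: s[2]='g'->'b', delta=(2-7)*3^2 mod 97 = 52, hash=90+52 mod 97 = 45
Option E: s[4]='i'->'c', delta=(3-9)*3^0 mod 97 = 91, hash=90+91 mod 97 = 84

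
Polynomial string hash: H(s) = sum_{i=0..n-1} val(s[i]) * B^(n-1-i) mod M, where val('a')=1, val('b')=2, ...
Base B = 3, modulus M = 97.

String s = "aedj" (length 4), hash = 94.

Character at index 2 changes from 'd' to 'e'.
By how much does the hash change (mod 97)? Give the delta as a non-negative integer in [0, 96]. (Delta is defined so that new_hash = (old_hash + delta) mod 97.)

Delta formula: (val(new) - val(old)) * B^(n-1-k) mod M
  val('e') - val('d') = 5 - 4 = 1
  B^(n-1-k) = 3^1 mod 97 = 3
  Delta = 1 * 3 mod 97 = 3

Answer: 3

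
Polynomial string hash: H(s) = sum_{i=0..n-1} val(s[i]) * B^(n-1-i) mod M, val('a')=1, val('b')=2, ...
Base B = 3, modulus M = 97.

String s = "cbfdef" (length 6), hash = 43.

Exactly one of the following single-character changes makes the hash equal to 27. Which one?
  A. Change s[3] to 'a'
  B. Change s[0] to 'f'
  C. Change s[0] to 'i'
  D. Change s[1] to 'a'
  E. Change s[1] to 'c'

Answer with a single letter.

Answer: E

Derivation:
Option A: s[3]='d'->'a', delta=(1-4)*3^2 mod 97 = 70, hash=43+70 mod 97 = 16
Option B: s[0]='c'->'f', delta=(6-3)*3^5 mod 97 = 50, hash=43+50 mod 97 = 93
Option C: s[0]='c'->'i', delta=(9-3)*3^5 mod 97 = 3, hash=43+3 mod 97 = 46
Option D: s[1]='b'->'a', delta=(1-2)*3^4 mod 97 = 16, hash=43+16 mod 97 = 59
Option E: s[1]='b'->'c', delta=(3-2)*3^4 mod 97 = 81, hash=43+81 mod 97 = 27 <-- target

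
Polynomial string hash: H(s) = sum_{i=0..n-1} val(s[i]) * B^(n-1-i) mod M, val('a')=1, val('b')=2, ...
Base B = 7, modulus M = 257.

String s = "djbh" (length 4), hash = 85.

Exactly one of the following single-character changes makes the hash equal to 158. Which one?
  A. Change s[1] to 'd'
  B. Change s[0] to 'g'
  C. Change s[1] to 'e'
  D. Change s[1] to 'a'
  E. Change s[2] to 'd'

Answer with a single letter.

Option A: s[1]='j'->'d', delta=(4-10)*7^2 mod 257 = 220, hash=85+220 mod 257 = 48
Option B: s[0]='d'->'g', delta=(7-4)*7^3 mod 257 = 1, hash=85+1 mod 257 = 86
Option C: s[1]='j'->'e', delta=(5-10)*7^2 mod 257 = 12, hash=85+12 mod 257 = 97
Option D: s[1]='j'->'a', delta=(1-10)*7^2 mod 257 = 73, hash=85+73 mod 257 = 158 <-- target
Option E: s[2]='b'->'d', delta=(4-2)*7^1 mod 257 = 14, hash=85+14 mod 257 = 99

Answer: D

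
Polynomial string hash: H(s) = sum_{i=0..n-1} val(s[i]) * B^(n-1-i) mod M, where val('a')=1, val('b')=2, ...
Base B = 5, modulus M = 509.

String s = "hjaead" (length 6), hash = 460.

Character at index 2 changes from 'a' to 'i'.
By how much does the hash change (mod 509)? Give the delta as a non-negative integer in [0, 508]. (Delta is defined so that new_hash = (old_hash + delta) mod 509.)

Answer: 491

Derivation:
Delta formula: (val(new) - val(old)) * B^(n-1-k) mod M
  val('i') - val('a') = 9 - 1 = 8
  B^(n-1-k) = 5^3 mod 509 = 125
  Delta = 8 * 125 mod 509 = 491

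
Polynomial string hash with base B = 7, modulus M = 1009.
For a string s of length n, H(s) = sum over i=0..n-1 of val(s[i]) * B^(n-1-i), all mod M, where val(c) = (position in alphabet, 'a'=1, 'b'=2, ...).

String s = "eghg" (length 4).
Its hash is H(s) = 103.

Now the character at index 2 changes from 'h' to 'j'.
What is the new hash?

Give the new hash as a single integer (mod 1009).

Answer: 117

Derivation:
val('h') = 8, val('j') = 10
Position k = 2, exponent = n-1-k = 1
B^1 mod M = 7^1 mod 1009 = 7
Delta = (10 - 8) * 7 mod 1009 = 14
New hash = (103 + 14) mod 1009 = 117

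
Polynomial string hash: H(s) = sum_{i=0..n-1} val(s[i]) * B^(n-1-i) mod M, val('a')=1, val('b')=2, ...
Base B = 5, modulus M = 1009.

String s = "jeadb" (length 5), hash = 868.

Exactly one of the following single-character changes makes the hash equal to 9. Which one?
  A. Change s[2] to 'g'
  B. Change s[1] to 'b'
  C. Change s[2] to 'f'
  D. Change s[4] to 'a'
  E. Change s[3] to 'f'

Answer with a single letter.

Answer: A

Derivation:
Option A: s[2]='a'->'g', delta=(7-1)*5^2 mod 1009 = 150, hash=868+150 mod 1009 = 9 <-- target
Option B: s[1]='e'->'b', delta=(2-5)*5^3 mod 1009 = 634, hash=868+634 mod 1009 = 493
Option C: s[2]='a'->'f', delta=(6-1)*5^2 mod 1009 = 125, hash=868+125 mod 1009 = 993
Option D: s[4]='b'->'a', delta=(1-2)*5^0 mod 1009 = 1008, hash=868+1008 mod 1009 = 867
Option E: s[3]='d'->'f', delta=(6-4)*5^1 mod 1009 = 10, hash=868+10 mod 1009 = 878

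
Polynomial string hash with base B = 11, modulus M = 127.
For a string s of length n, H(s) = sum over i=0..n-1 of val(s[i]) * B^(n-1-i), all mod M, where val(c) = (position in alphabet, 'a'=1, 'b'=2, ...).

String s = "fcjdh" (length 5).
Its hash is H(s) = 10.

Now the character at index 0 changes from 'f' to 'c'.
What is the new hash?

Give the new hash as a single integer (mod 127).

Answer: 29

Derivation:
val('f') = 6, val('c') = 3
Position k = 0, exponent = n-1-k = 4
B^4 mod M = 11^4 mod 127 = 36
Delta = (3 - 6) * 36 mod 127 = 19
New hash = (10 + 19) mod 127 = 29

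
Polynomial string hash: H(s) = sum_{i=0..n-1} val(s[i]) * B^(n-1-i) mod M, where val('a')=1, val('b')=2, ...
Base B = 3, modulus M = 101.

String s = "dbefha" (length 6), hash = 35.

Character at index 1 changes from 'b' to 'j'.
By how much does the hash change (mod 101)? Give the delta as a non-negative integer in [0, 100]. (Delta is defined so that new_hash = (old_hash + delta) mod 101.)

Delta formula: (val(new) - val(old)) * B^(n-1-k) mod M
  val('j') - val('b') = 10 - 2 = 8
  B^(n-1-k) = 3^4 mod 101 = 81
  Delta = 8 * 81 mod 101 = 42

Answer: 42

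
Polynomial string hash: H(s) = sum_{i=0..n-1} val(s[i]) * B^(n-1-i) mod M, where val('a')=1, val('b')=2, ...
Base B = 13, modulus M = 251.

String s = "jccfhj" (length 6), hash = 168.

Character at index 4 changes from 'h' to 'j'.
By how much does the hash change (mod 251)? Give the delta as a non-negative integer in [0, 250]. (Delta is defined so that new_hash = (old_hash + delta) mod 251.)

Delta formula: (val(new) - val(old)) * B^(n-1-k) mod M
  val('j') - val('h') = 10 - 8 = 2
  B^(n-1-k) = 13^1 mod 251 = 13
  Delta = 2 * 13 mod 251 = 26

Answer: 26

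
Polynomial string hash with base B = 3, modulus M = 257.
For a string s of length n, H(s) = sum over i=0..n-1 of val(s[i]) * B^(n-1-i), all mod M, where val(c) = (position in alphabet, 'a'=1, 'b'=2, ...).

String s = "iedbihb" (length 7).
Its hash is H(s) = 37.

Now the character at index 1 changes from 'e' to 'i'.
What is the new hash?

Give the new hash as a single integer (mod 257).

val('e') = 5, val('i') = 9
Position k = 1, exponent = n-1-k = 5
B^5 mod M = 3^5 mod 257 = 243
Delta = (9 - 5) * 243 mod 257 = 201
New hash = (37 + 201) mod 257 = 238

Answer: 238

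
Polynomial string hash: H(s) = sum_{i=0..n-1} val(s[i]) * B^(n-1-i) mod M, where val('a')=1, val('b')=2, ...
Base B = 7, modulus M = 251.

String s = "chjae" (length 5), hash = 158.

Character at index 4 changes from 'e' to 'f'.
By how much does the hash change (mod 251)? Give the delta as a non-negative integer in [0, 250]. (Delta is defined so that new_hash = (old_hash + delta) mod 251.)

Answer: 1

Derivation:
Delta formula: (val(new) - val(old)) * B^(n-1-k) mod M
  val('f') - val('e') = 6 - 5 = 1
  B^(n-1-k) = 7^0 mod 251 = 1
  Delta = 1 * 1 mod 251 = 1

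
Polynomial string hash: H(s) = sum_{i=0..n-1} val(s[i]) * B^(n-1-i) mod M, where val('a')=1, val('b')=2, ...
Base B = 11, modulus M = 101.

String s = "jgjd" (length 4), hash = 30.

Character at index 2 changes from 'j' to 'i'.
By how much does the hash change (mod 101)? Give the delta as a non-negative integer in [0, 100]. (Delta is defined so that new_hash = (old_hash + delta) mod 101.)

Answer: 90

Derivation:
Delta formula: (val(new) - val(old)) * B^(n-1-k) mod M
  val('i') - val('j') = 9 - 10 = -1
  B^(n-1-k) = 11^1 mod 101 = 11
  Delta = -1 * 11 mod 101 = 90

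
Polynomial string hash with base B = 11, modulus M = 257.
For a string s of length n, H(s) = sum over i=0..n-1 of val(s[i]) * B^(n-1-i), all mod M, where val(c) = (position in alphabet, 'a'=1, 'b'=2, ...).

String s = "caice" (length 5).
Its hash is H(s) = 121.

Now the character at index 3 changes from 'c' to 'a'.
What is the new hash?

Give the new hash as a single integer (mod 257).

Answer: 99

Derivation:
val('c') = 3, val('a') = 1
Position k = 3, exponent = n-1-k = 1
B^1 mod M = 11^1 mod 257 = 11
Delta = (1 - 3) * 11 mod 257 = 235
New hash = (121 + 235) mod 257 = 99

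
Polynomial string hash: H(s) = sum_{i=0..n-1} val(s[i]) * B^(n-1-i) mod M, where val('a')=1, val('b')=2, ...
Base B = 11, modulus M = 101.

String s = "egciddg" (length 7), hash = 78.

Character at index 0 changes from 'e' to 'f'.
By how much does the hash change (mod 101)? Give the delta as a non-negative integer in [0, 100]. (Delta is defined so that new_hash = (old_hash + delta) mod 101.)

Delta formula: (val(new) - val(old)) * B^(n-1-k) mod M
  val('f') - val('e') = 6 - 5 = 1
  B^(n-1-k) = 11^6 mod 101 = 21
  Delta = 1 * 21 mod 101 = 21

Answer: 21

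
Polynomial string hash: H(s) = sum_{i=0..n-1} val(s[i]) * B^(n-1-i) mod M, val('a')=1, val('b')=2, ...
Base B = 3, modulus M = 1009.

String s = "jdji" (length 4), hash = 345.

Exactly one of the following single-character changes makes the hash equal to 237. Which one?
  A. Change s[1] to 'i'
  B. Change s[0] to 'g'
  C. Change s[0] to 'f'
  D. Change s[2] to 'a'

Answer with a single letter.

Option A: s[1]='d'->'i', delta=(9-4)*3^2 mod 1009 = 45, hash=345+45 mod 1009 = 390
Option B: s[0]='j'->'g', delta=(7-10)*3^3 mod 1009 = 928, hash=345+928 mod 1009 = 264
Option C: s[0]='j'->'f', delta=(6-10)*3^3 mod 1009 = 901, hash=345+901 mod 1009 = 237 <-- target
Option D: s[2]='j'->'a', delta=(1-10)*3^1 mod 1009 = 982, hash=345+982 mod 1009 = 318

Answer: C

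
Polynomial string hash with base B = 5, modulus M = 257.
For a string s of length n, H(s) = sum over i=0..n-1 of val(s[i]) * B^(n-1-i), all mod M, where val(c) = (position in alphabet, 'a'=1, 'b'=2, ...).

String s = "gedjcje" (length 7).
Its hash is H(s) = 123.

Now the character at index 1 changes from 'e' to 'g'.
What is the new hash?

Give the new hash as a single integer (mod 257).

val('e') = 5, val('g') = 7
Position k = 1, exponent = n-1-k = 5
B^5 mod M = 5^5 mod 257 = 41
Delta = (7 - 5) * 41 mod 257 = 82
New hash = (123 + 82) mod 257 = 205

Answer: 205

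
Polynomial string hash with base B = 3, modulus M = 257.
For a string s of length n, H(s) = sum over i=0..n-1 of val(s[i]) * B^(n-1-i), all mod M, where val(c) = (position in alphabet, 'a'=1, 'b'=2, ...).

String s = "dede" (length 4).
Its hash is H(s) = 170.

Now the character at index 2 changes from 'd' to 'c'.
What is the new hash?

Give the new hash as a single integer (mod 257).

val('d') = 4, val('c') = 3
Position k = 2, exponent = n-1-k = 1
B^1 mod M = 3^1 mod 257 = 3
Delta = (3 - 4) * 3 mod 257 = 254
New hash = (170 + 254) mod 257 = 167

Answer: 167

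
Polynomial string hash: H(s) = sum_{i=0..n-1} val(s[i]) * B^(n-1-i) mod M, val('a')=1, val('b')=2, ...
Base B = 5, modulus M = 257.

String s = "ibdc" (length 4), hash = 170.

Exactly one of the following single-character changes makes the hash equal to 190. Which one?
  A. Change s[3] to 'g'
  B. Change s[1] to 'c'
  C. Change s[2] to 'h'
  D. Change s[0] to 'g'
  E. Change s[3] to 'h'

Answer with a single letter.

Answer: C

Derivation:
Option A: s[3]='c'->'g', delta=(7-3)*5^0 mod 257 = 4, hash=170+4 mod 257 = 174
Option B: s[1]='b'->'c', delta=(3-2)*5^2 mod 257 = 25, hash=170+25 mod 257 = 195
Option C: s[2]='d'->'h', delta=(8-4)*5^1 mod 257 = 20, hash=170+20 mod 257 = 190 <-- target
Option D: s[0]='i'->'g', delta=(7-9)*5^3 mod 257 = 7, hash=170+7 mod 257 = 177
Option E: s[3]='c'->'h', delta=(8-3)*5^0 mod 257 = 5, hash=170+5 mod 257 = 175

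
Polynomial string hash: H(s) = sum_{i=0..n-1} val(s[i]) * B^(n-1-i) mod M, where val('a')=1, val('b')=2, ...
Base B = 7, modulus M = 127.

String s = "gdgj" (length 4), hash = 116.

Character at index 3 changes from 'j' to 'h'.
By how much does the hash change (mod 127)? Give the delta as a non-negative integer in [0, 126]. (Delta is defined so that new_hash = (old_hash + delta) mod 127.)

Answer: 125

Derivation:
Delta formula: (val(new) - val(old)) * B^(n-1-k) mod M
  val('h') - val('j') = 8 - 10 = -2
  B^(n-1-k) = 7^0 mod 127 = 1
  Delta = -2 * 1 mod 127 = 125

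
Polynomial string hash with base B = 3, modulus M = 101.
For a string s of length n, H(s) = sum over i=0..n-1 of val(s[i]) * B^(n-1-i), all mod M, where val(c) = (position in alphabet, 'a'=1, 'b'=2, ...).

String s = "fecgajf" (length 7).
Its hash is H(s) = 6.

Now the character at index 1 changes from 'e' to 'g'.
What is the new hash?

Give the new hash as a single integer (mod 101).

Answer: 88

Derivation:
val('e') = 5, val('g') = 7
Position k = 1, exponent = n-1-k = 5
B^5 mod M = 3^5 mod 101 = 41
Delta = (7 - 5) * 41 mod 101 = 82
New hash = (6 + 82) mod 101 = 88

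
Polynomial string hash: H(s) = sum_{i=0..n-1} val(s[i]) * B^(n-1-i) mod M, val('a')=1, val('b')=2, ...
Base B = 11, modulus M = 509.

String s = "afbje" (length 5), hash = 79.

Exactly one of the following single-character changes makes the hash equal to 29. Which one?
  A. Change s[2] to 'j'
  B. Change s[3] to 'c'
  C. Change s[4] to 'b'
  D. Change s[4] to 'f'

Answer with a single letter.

Answer: A

Derivation:
Option A: s[2]='b'->'j', delta=(10-2)*11^2 mod 509 = 459, hash=79+459 mod 509 = 29 <-- target
Option B: s[3]='j'->'c', delta=(3-10)*11^1 mod 509 = 432, hash=79+432 mod 509 = 2
Option C: s[4]='e'->'b', delta=(2-5)*11^0 mod 509 = 506, hash=79+506 mod 509 = 76
Option D: s[4]='e'->'f', delta=(6-5)*11^0 mod 509 = 1, hash=79+1 mod 509 = 80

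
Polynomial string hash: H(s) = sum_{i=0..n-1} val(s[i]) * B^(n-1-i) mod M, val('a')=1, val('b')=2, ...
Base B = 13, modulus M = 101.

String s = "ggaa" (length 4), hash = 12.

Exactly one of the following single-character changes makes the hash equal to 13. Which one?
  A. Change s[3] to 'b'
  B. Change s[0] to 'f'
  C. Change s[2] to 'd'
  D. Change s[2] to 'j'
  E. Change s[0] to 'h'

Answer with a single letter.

Option A: s[3]='a'->'b', delta=(2-1)*13^0 mod 101 = 1, hash=12+1 mod 101 = 13 <-- target
Option B: s[0]='g'->'f', delta=(6-7)*13^3 mod 101 = 25, hash=12+25 mod 101 = 37
Option C: s[2]='a'->'d', delta=(4-1)*13^1 mod 101 = 39, hash=12+39 mod 101 = 51
Option D: s[2]='a'->'j', delta=(10-1)*13^1 mod 101 = 16, hash=12+16 mod 101 = 28
Option E: s[0]='g'->'h', delta=(8-7)*13^3 mod 101 = 76, hash=12+76 mod 101 = 88

Answer: A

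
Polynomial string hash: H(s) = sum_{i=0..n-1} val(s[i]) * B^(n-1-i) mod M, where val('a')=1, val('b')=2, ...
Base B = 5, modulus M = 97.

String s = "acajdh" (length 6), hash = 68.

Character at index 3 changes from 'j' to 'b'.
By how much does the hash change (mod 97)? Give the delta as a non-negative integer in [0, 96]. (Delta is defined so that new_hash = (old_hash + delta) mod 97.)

Answer: 91

Derivation:
Delta formula: (val(new) - val(old)) * B^(n-1-k) mod M
  val('b') - val('j') = 2 - 10 = -8
  B^(n-1-k) = 5^2 mod 97 = 25
  Delta = -8 * 25 mod 97 = 91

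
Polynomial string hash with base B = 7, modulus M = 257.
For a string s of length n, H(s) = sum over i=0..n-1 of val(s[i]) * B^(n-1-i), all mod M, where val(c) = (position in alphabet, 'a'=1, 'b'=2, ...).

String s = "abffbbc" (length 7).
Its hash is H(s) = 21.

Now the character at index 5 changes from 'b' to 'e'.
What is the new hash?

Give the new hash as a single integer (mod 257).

Answer: 42

Derivation:
val('b') = 2, val('e') = 5
Position k = 5, exponent = n-1-k = 1
B^1 mod M = 7^1 mod 257 = 7
Delta = (5 - 2) * 7 mod 257 = 21
New hash = (21 + 21) mod 257 = 42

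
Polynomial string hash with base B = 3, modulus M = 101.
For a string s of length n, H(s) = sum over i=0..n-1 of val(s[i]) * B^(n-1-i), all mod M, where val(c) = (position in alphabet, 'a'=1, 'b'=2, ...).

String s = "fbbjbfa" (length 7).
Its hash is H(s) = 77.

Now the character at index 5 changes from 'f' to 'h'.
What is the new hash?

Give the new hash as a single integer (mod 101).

Answer: 83

Derivation:
val('f') = 6, val('h') = 8
Position k = 5, exponent = n-1-k = 1
B^1 mod M = 3^1 mod 101 = 3
Delta = (8 - 6) * 3 mod 101 = 6
New hash = (77 + 6) mod 101 = 83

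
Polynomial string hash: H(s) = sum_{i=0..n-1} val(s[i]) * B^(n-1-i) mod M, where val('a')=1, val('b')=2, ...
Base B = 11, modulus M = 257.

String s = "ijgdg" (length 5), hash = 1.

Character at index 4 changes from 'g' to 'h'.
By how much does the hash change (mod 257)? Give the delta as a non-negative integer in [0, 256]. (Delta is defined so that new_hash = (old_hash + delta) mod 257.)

Delta formula: (val(new) - val(old)) * B^(n-1-k) mod M
  val('h') - val('g') = 8 - 7 = 1
  B^(n-1-k) = 11^0 mod 257 = 1
  Delta = 1 * 1 mod 257 = 1

Answer: 1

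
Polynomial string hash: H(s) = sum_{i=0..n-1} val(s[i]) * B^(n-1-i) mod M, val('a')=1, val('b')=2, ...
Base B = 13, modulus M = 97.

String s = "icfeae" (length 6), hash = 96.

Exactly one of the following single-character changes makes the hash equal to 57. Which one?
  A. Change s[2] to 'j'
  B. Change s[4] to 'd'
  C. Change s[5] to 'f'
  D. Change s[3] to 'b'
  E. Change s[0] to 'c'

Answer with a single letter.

Option A: s[2]='f'->'j', delta=(10-6)*13^3 mod 97 = 58, hash=96+58 mod 97 = 57 <-- target
Option B: s[4]='a'->'d', delta=(4-1)*13^1 mod 97 = 39, hash=96+39 mod 97 = 38
Option C: s[5]='e'->'f', delta=(6-5)*13^0 mod 97 = 1, hash=96+1 mod 97 = 0
Option D: s[3]='e'->'b', delta=(2-5)*13^2 mod 97 = 75, hash=96+75 mod 97 = 74
Option E: s[0]='i'->'c', delta=(3-9)*13^5 mod 97 = 41, hash=96+41 mod 97 = 40

Answer: A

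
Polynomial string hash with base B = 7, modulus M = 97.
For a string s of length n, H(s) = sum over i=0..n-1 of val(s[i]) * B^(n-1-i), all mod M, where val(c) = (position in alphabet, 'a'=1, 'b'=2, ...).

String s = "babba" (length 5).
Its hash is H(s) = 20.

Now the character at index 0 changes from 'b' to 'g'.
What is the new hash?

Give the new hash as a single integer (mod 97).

val('b') = 2, val('g') = 7
Position k = 0, exponent = n-1-k = 4
B^4 mod M = 7^4 mod 97 = 73
Delta = (7 - 2) * 73 mod 97 = 74
New hash = (20 + 74) mod 97 = 94

Answer: 94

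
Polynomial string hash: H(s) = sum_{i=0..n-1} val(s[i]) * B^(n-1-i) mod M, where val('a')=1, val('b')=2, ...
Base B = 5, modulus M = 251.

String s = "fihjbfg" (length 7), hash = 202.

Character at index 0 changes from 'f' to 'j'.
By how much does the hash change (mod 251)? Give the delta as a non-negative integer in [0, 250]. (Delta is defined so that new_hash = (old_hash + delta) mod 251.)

Answer: 1

Derivation:
Delta formula: (val(new) - val(old)) * B^(n-1-k) mod M
  val('j') - val('f') = 10 - 6 = 4
  B^(n-1-k) = 5^6 mod 251 = 63
  Delta = 4 * 63 mod 251 = 1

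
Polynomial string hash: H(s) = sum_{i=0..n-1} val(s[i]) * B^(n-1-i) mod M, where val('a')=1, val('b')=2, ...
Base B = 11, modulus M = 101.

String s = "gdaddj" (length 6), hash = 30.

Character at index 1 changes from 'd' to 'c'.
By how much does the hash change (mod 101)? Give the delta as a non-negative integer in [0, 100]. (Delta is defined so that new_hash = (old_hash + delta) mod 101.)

Delta formula: (val(new) - val(old)) * B^(n-1-k) mod M
  val('c') - val('d') = 3 - 4 = -1
  B^(n-1-k) = 11^4 mod 101 = 97
  Delta = -1 * 97 mod 101 = 4

Answer: 4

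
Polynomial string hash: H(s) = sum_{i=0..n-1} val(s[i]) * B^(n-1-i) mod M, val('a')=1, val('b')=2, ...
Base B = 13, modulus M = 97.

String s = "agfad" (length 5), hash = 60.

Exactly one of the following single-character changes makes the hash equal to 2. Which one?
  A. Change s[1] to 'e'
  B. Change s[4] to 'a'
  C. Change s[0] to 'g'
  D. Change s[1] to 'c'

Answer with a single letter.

Answer: D

Derivation:
Option A: s[1]='g'->'e', delta=(5-7)*13^3 mod 97 = 68, hash=60+68 mod 97 = 31
Option B: s[4]='d'->'a', delta=(1-4)*13^0 mod 97 = 94, hash=60+94 mod 97 = 57
Option C: s[0]='a'->'g', delta=(7-1)*13^4 mod 97 = 64, hash=60+64 mod 97 = 27
Option D: s[1]='g'->'c', delta=(3-7)*13^3 mod 97 = 39, hash=60+39 mod 97 = 2 <-- target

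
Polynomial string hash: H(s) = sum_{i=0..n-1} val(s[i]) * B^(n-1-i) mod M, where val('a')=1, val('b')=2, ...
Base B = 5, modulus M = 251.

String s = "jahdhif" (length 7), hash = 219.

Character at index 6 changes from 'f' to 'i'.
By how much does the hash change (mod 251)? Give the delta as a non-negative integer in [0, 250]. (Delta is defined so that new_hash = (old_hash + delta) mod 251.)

Answer: 3

Derivation:
Delta formula: (val(new) - val(old)) * B^(n-1-k) mod M
  val('i') - val('f') = 9 - 6 = 3
  B^(n-1-k) = 5^0 mod 251 = 1
  Delta = 3 * 1 mod 251 = 3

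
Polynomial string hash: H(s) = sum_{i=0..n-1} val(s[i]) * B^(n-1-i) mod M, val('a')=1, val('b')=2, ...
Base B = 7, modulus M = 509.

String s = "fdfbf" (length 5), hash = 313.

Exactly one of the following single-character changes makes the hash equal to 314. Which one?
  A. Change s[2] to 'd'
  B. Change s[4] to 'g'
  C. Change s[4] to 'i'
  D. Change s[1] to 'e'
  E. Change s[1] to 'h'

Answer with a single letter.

Answer: B

Derivation:
Option A: s[2]='f'->'d', delta=(4-6)*7^2 mod 509 = 411, hash=313+411 mod 509 = 215
Option B: s[4]='f'->'g', delta=(7-6)*7^0 mod 509 = 1, hash=313+1 mod 509 = 314 <-- target
Option C: s[4]='f'->'i', delta=(9-6)*7^0 mod 509 = 3, hash=313+3 mod 509 = 316
Option D: s[1]='d'->'e', delta=(5-4)*7^3 mod 509 = 343, hash=313+343 mod 509 = 147
Option E: s[1]='d'->'h', delta=(8-4)*7^3 mod 509 = 354, hash=313+354 mod 509 = 158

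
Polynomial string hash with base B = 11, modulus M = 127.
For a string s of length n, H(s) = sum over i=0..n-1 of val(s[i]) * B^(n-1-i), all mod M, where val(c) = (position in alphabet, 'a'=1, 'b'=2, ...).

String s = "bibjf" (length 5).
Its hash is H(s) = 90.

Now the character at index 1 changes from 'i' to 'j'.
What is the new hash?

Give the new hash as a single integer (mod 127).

val('i') = 9, val('j') = 10
Position k = 1, exponent = n-1-k = 3
B^3 mod M = 11^3 mod 127 = 61
Delta = (10 - 9) * 61 mod 127 = 61
New hash = (90 + 61) mod 127 = 24

Answer: 24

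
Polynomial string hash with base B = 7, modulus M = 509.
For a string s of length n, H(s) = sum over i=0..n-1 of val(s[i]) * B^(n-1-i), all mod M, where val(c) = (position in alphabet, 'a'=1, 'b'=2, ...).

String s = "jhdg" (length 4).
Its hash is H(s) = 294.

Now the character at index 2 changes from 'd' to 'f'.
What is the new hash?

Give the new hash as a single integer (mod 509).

val('d') = 4, val('f') = 6
Position k = 2, exponent = n-1-k = 1
B^1 mod M = 7^1 mod 509 = 7
Delta = (6 - 4) * 7 mod 509 = 14
New hash = (294 + 14) mod 509 = 308

Answer: 308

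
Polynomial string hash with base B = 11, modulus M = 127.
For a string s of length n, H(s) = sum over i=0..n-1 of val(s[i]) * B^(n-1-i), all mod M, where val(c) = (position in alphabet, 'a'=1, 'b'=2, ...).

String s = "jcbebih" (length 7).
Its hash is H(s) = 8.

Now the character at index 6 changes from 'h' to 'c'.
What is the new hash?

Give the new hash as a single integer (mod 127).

val('h') = 8, val('c') = 3
Position k = 6, exponent = n-1-k = 0
B^0 mod M = 11^0 mod 127 = 1
Delta = (3 - 8) * 1 mod 127 = 122
New hash = (8 + 122) mod 127 = 3

Answer: 3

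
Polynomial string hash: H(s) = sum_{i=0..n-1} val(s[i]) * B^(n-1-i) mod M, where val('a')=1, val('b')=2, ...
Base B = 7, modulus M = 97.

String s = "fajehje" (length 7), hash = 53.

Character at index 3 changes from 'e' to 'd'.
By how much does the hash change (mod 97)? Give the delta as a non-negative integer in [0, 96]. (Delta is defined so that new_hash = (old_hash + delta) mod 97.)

Answer: 45

Derivation:
Delta formula: (val(new) - val(old)) * B^(n-1-k) mod M
  val('d') - val('e') = 4 - 5 = -1
  B^(n-1-k) = 7^3 mod 97 = 52
  Delta = -1 * 52 mod 97 = 45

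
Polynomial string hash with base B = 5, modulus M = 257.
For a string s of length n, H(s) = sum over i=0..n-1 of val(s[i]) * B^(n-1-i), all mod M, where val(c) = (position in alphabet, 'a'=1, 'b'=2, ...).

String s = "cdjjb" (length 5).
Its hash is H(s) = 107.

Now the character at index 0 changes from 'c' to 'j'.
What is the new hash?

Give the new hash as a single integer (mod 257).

Answer: 113

Derivation:
val('c') = 3, val('j') = 10
Position k = 0, exponent = n-1-k = 4
B^4 mod M = 5^4 mod 257 = 111
Delta = (10 - 3) * 111 mod 257 = 6
New hash = (107 + 6) mod 257 = 113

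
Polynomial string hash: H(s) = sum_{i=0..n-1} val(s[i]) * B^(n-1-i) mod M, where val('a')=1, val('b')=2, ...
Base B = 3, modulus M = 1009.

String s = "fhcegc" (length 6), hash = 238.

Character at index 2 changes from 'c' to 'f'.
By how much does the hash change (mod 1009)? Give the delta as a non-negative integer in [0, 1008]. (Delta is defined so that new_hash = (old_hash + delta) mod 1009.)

Delta formula: (val(new) - val(old)) * B^(n-1-k) mod M
  val('f') - val('c') = 6 - 3 = 3
  B^(n-1-k) = 3^3 mod 1009 = 27
  Delta = 3 * 27 mod 1009 = 81

Answer: 81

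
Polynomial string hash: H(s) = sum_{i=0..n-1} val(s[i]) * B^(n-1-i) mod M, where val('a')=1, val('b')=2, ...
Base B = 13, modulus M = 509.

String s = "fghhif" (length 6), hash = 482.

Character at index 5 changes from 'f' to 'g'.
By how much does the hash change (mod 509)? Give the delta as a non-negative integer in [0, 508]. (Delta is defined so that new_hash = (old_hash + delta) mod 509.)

Delta formula: (val(new) - val(old)) * B^(n-1-k) mod M
  val('g') - val('f') = 7 - 6 = 1
  B^(n-1-k) = 13^0 mod 509 = 1
  Delta = 1 * 1 mod 509 = 1

Answer: 1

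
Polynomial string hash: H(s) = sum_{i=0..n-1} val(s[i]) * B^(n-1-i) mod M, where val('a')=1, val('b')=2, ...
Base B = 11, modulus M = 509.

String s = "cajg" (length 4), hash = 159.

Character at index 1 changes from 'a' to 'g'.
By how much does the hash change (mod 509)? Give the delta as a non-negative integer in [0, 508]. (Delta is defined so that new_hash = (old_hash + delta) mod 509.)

Delta formula: (val(new) - val(old)) * B^(n-1-k) mod M
  val('g') - val('a') = 7 - 1 = 6
  B^(n-1-k) = 11^2 mod 509 = 121
  Delta = 6 * 121 mod 509 = 217

Answer: 217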